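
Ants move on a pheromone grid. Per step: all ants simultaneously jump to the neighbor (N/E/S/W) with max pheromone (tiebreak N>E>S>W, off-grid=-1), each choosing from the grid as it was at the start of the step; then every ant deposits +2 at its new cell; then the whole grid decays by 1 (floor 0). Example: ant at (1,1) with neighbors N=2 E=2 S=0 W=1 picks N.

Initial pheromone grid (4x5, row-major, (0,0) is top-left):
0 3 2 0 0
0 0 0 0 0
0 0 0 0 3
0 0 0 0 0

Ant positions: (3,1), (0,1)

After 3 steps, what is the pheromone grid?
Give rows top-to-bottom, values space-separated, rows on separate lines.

After step 1: ants at (2,1),(0,2)
  0 2 3 0 0
  0 0 0 0 0
  0 1 0 0 2
  0 0 0 0 0
After step 2: ants at (1,1),(0,1)
  0 3 2 0 0
  0 1 0 0 0
  0 0 0 0 1
  0 0 0 0 0
After step 3: ants at (0,1),(0,2)
  0 4 3 0 0
  0 0 0 0 0
  0 0 0 0 0
  0 0 0 0 0

0 4 3 0 0
0 0 0 0 0
0 0 0 0 0
0 0 0 0 0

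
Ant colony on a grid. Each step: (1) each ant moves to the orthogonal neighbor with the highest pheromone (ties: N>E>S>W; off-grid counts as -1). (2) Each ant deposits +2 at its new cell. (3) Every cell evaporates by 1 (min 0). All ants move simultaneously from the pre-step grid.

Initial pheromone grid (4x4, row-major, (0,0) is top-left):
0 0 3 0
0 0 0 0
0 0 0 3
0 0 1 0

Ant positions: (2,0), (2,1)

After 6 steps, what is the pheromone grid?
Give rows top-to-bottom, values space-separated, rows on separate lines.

After step 1: ants at (1,0),(1,1)
  0 0 2 0
  1 1 0 0
  0 0 0 2
  0 0 0 0
After step 2: ants at (1,1),(1,0)
  0 0 1 0
  2 2 0 0
  0 0 0 1
  0 0 0 0
After step 3: ants at (1,0),(1,1)
  0 0 0 0
  3 3 0 0
  0 0 0 0
  0 0 0 0
After step 4: ants at (1,1),(1,0)
  0 0 0 0
  4 4 0 0
  0 0 0 0
  0 0 0 0
After step 5: ants at (1,0),(1,1)
  0 0 0 0
  5 5 0 0
  0 0 0 0
  0 0 0 0
After step 6: ants at (1,1),(1,0)
  0 0 0 0
  6 6 0 0
  0 0 0 0
  0 0 0 0

0 0 0 0
6 6 0 0
0 0 0 0
0 0 0 0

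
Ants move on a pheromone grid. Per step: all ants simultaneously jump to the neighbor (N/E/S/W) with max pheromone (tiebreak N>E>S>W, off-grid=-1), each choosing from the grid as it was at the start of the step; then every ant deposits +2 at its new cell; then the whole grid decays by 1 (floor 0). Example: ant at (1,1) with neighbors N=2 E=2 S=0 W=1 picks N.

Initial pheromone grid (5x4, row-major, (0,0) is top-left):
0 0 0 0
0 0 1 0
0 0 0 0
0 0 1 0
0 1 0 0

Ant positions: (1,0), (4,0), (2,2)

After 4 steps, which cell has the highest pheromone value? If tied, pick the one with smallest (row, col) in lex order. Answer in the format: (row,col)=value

Step 1: ant0:(1,0)->N->(0,0) | ant1:(4,0)->E->(4,1) | ant2:(2,2)->N->(1,2)
  grid max=2 at (1,2)
Step 2: ant0:(0,0)->E->(0,1) | ant1:(4,1)->N->(3,1) | ant2:(1,2)->N->(0,2)
  grid max=1 at (0,1)
Step 3: ant0:(0,1)->E->(0,2) | ant1:(3,1)->S->(4,1) | ant2:(0,2)->S->(1,2)
  grid max=2 at (0,2)
Step 4: ant0:(0,2)->S->(1,2) | ant1:(4,1)->N->(3,1) | ant2:(1,2)->N->(0,2)
  grid max=3 at (0,2)
Final grid:
  0 0 3 0
  0 0 3 0
  0 0 0 0
  0 1 0 0
  0 1 0 0
Max pheromone 3 at (0,2)

Answer: (0,2)=3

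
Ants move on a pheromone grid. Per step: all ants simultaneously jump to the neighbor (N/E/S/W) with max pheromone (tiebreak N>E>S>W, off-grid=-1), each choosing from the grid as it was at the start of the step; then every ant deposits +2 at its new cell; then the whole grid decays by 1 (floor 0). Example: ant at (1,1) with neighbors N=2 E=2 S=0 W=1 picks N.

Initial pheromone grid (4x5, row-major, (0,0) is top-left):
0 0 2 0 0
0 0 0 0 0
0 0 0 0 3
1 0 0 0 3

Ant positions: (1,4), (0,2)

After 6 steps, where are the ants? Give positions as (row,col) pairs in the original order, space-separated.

Step 1: ant0:(1,4)->S->(2,4) | ant1:(0,2)->E->(0,3)
  grid max=4 at (2,4)
Step 2: ant0:(2,4)->S->(3,4) | ant1:(0,3)->W->(0,2)
  grid max=3 at (2,4)
Step 3: ant0:(3,4)->N->(2,4) | ant1:(0,2)->E->(0,3)
  grid max=4 at (2,4)
Step 4: ant0:(2,4)->S->(3,4) | ant1:(0,3)->W->(0,2)
  grid max=3 at (2,4)
Step 5: ant0:(3,4)->N->(2,4) | ant1:(0,2)->E->(0,3)
  grid max=4 at (2,4)
Step 6: ant0:(2,4)->S->(3,4) | ant1:(0,3)->W->(0,2)
  grid max=3 at (2,4)

(3,4) (0,2)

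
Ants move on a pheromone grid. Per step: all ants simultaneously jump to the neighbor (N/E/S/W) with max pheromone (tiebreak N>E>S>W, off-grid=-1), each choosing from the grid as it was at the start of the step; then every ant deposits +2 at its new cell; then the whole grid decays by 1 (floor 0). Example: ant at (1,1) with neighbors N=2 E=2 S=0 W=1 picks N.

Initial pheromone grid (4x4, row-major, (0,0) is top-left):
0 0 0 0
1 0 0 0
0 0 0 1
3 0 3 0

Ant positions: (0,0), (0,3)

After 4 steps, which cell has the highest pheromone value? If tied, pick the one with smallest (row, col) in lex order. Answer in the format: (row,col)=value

Step 1: ant0:(0,0)->S->(1,0) | ant1:(0,3)->S->(1,3)
  grid max=2 at (1,0)
Step 2: ant0:(1,0)->N->(0,0) | ant1:(1,3)->N->(0,3)
  grid max=1 at (0,0)
Step 3: ant0:(0,0)->S->(1,0) | ant1:(0,3)->S->(1,3)
  grid max=2 at (1,0)
Step 4: ant0:(1,0)->N->(0,0) | ant1:(1,3)->N->(0,3)
  grid max=1 at (0,0)
Final grid:
  1 0 0 1
  1 0 0 0
  0 0 0 0
  0 0 0 0
Max pheromone 1 at (0,0)

Answer: (0,0)=1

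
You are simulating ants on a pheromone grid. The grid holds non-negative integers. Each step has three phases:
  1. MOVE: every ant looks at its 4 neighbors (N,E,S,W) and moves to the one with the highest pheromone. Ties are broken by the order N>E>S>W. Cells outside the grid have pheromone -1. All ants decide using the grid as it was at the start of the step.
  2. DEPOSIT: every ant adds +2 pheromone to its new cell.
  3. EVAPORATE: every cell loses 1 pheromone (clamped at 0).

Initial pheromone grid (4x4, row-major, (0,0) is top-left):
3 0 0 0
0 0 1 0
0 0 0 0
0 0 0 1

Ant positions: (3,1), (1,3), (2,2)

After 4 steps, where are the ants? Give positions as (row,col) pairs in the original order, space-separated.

Step 1: ant0:(3,1)->N->(2,1) | ant1:(1,3)->W->(1,2) | ant2:(2,2)->N->(1,2)
  grid max=4 at (1,2)
Step 2: ant0:(2,1)->N->(1,1) | ant1:(1,2)->N->(0,2) | ant2:(1,2)->N->(0,2)
  grid max=3 at (0,2)
Step 3: ant0:(1,1)->E->(1,2) | ant1:(0,2)->S->(1,2) | ant2:(0,2)->S->(1,2)
  grid max=8 at (1,2)
Step 4: ant0:(1,2)->N->(0,2) | ant1:(1,2)->N->(0,2) | ant2:(1,2)->N->(0,2)
  grid max=7 at (0,2)

(0,2) (0,2) (0,2)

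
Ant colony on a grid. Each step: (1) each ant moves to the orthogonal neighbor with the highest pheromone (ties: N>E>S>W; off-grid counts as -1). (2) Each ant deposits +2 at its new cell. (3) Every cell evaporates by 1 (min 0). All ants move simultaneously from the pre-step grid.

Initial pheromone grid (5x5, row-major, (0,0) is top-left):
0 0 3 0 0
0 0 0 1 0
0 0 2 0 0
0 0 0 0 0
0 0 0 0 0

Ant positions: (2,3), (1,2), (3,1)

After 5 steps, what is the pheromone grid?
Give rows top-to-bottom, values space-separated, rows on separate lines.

After step 1: ants at (2,2),(0,2),(2,1)
  0 0 4 0 0
  0 0 0 0 0
  0 1 3 0 0
  0 0 0 0 0
  0 0 0 0 0
After step 2: ants at (2,1),(0,3),(2,2)
  0 0 3 1 0
  0 0 0 0 0
  0 2 4 0 0
  0 0 0 0 0
  0 0 0 0 0
After step 3: ants at (2,2),(0,2),(2,1)
  0 0 4 0 0
  0 0 0 0 0
  0 3 5 0 0
  0 0 0 0 0
  0 0 0 0 0
After step 4: ants at (2,1),(0,3),(2,2)
  0 0 3 1 0
  0 0 0 0 0
  0 4 6 0 0
  0 0 0 0 0
  0 0 0 0 0
After step 5: ants at (2,2),(0,2),(2,1)
  0 0 4 0 0
  0 0 0 0 0
  0 5 7 0 0
  0 0 0 0 0
  0 0 0 0 0

0 0 4 0 0
0 0 0 0 0
0 5 7 0 0
0 0 0 0 0
0 0 0 0 0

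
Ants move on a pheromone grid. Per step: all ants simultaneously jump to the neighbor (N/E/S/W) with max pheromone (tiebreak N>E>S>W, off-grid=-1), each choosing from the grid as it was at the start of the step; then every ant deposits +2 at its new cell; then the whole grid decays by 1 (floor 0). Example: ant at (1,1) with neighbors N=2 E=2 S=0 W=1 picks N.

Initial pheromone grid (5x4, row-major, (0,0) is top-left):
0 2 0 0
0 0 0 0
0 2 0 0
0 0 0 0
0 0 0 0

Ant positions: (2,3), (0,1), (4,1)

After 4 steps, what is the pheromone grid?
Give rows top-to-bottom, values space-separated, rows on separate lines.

After step 1: ants at (1,3),(0,2),(3,1)
  0 1 1 0
  0 0 0 1
  0 1 0 0
  0 1 0 0
  0 0 0 0
After step 2: ants at (0,3),(0,1),(2,1)
  0 2 0 1
  0 0 0 0
  0 2 0 0
  0 0 0 0
  0 0 0 0
After step 3: ants at (1,3),(0,2),(1,1)
  0 1 1 0
  0 1 0 1
  0 1 0 0
  0 0 0 0
  0 0 0 0
After step 4: ants at (0,3),(0,1),(0,1)
  0 4 0 1
  0 0 0 0
  0 0 0 0
  0 0 0 0
  0 0 0 0

0 4 0 1
0 0 0 0
0 0 0 0
0 0 0 0
0 0 0 0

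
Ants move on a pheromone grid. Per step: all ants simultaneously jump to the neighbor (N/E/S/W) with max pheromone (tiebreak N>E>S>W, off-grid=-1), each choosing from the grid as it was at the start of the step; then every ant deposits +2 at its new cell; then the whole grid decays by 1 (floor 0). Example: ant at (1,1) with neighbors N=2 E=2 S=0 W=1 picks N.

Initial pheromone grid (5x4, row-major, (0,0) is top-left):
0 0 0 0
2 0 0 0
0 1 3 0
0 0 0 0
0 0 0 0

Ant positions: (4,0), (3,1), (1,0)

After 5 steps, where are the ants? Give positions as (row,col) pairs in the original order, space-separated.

Step 1: ant0:(4,0)->N->(3,0) | ant1:(3,1)->N->(2,1) | ant2:(1,0)->N->(0,0)
  grid max=2 at (2,1)
Step 2: ant0:(3,0)->N->(2,0) | ant1:(2,1)->E->(2,2) | ant2:(0,0)->S->(1,0)
  grid max=3 at (2,2)
Step 3: ant0:(2,0)->N->(1,0) | ant1:(2,2)->W->(2,1) | ant2:(1,0)->S->(2,0)
  grid max=3 at (1,0)
Step 4: ant0:(1,0)->S->(2,0) | ant1:(2,1)->E->(2,2) | ant2:(2,0)->N->(1,0)
  grid max=4 at (1,0)
Step 5: ant0:(2,0)->N->(1,0) | ant1:(2,2)->W->(2,1) | ant2:(1,0)->S->(2,0)
  grid max=5 at (1,0)

(1,0) (2,1) (2,0)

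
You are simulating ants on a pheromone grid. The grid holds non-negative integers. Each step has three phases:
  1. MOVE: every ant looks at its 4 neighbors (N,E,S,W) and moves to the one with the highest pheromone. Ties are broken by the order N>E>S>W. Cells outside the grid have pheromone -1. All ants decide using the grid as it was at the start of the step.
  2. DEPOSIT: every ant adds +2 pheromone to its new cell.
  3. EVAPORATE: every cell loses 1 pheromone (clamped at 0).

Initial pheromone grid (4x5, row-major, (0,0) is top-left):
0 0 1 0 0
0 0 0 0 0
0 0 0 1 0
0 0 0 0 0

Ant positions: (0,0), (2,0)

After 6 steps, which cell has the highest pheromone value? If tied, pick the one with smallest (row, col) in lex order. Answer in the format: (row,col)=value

Step 1: ant0:(0,0)->E->(0,1) | ant1:(2,0)->N->(1,0)
  grid max=1 at (0,1)
Step 2: ant0:(0,1)->E->(0,2) | ant1:(1,0)->N->(0,0)
  grid max=1 at (0,0)
Step 3: ant0:(0,2)->E->(0,3) | ant1:(0,0)->E->(0,1)
  grid max=1 at (0,1)
Step 4: ant0:(0,3)->E->(0,4) | ant1:(0,1)->E->(0,2)
  grid max=1 at (0,2)
Step 5: ant0:(0,4)->S->(1,4) | ant1:(0,2)->E->(0,3)
  grid max=1 at (0,3)
Step 6: ant0:(1,4)->N->(0,4) | ant1:(0,3)->E->(0,4)
  grid max=3 at (0,4)
Final grid:
  0 0 0 0 3
  0 0 0 0 0
  0 0 0 0 0
  0 0 0 0 0
Max pheromone 3 at (0,4)

Answer: (0,4)=3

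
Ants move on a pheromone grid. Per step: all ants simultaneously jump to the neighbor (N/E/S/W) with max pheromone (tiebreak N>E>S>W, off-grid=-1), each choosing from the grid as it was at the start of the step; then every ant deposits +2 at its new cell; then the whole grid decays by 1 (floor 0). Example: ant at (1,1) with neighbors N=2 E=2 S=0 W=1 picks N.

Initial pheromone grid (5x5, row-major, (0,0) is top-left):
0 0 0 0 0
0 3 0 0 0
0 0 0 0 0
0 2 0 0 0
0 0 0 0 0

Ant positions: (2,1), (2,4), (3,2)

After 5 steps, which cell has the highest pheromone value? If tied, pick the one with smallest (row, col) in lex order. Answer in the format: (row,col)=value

Answer: (1,1)=8

Derivation:
Step 1: ant0:(2,1)->N->(1,1) | ant1:(2,4)->N->(1,4) | ant2:(3,2)->W->(3,1)
  grid max=4 at (1,1)
Step 2: ant0:(1,1)->N->(0,1) | ant1:(1,4)->N->(0,4) | ant2:(3,1)->N->(2,1)
  grid max=3 at (1,1)
Step 3: ant0:(0,1)->S->(1,1) | ant1:(0,4)->S->(1,4) | ant2:(2,1)->N->(1,1)
  grid max=6 at (1,1)
Step 4: ant0:(1,1)->N->(0,1) | ant1:(1,4)->N->(0,4) | ant2:(1,1)->N->(0,1)
  grid max=5 at (1,1)
Step 5: ant0:(0,1)->S->(1,1) | ant1:(0,4)->S->(1,4) | ant2:(0,1)->S->(1,1)
  grid max=8 at (1,1)
Final grid:
  0 2 0 0 0
  0 8 0 0 1
  0 0 0 0 0
  0 0 0 0 0
  0 0 0 0 0
Max pheromone 8 at (1,1)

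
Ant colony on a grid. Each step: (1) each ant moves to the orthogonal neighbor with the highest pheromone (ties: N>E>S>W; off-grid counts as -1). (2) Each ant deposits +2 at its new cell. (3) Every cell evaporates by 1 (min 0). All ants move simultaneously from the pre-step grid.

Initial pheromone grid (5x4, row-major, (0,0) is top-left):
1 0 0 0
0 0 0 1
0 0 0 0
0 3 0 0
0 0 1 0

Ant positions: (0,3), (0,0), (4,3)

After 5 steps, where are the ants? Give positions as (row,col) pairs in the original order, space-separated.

Step 1: ant0:(0,3)->S->(1,3) | ant1:(0,0)->E->(0,1) | ant2:(4,3)->W->(4,2)
  grid max=2 at (1,3)
Step 2: ant0:(1,3)->N->(0,3) | ant1:(0,1)->E->(0,2) | ant2:(4,2)->N->(3,2)
  grid max=1 at (0,2)
Step 3: ant0:(0,3)->S->(1,3) | ant1:(0,2)->E->(0,3) | ant2:(3,2)->S->(4,2)
  grid max=2 at (0,3)
Step 4: ant0:(1,3)->N->(0,3) | ant1:(0,3)->S->(1,3) | ant2:(4,2)->N->(3,2)
  grid max=3 at (0,3)
Step 5: ant0:(0,3)->S->(1,3) | ant1:(1,3)->N->(0,3) | ant2:(3,2)->S->(4,2)
  grid max=4 at (0,3)

(1,3) (0,3) (4,2)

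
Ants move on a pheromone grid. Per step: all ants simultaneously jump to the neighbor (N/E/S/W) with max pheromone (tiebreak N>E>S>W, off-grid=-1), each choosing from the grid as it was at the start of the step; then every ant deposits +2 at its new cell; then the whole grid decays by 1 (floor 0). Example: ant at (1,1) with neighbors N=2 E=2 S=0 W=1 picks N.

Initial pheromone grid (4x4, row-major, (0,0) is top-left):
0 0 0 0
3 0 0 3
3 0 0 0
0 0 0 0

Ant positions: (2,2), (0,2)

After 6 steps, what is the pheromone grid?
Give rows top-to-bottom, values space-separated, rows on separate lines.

After step 1: ants at (1,2),(0,3)
  0 0 0 1
  2 0 1 2
  2 0 0 0
  0 0 0 0
After step 2: ants at (1,3),(1,3)
  0 0 0 0
  1 0 0 5
  1 0 0 0
  0 0 0 0
After step 3: ants at (0,3),(0,3)
  0 0 0 3
  0 0 0 4
  0 0 0 0
  0 0 0 0
After step 4: ants at (1,3),(1,3)
  0 0 0 2
  0 0 0 7
  0 0 0 0
  0 0 0 0
After step 5: ants at (0,3),(0,3)
  0 0 0 5
  0 0 0 6
  0 0 0 0
  0 0 0 0
After step 6: ants at (1,3),(1,3)
  0 0 0 4
  0 0 0 9
  0 0 0 0
  0 0 0 0

0 0 0 4
0 0 0 9
0 0 0 0
0 0 0 0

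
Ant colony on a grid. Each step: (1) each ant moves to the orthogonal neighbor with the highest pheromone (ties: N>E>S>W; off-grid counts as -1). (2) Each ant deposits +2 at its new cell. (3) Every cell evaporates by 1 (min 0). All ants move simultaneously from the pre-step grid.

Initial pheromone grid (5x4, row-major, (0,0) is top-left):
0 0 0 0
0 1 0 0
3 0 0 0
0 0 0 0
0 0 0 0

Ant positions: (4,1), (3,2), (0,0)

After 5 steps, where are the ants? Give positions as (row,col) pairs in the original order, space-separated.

Step 1: ant0:(4,1)->N->(3,1) | ant1:(3,2)->N->(2,2) | ant2:(0,0)->E->(0,1)
  grid max=2 at (2,0)
Step 2: ant0:(3,1)->N->(2,1) | ant1:(2,2)->N->(1,2) | ant2:(0,1)->E->(0,2)
  grid max=1 at (0,2)
Step 3: ant0:(2,1)->W->(2,0) | ant1:(1,2)->N->(0,2) | ant2:(0,2)->S->(1,2)
  grid max=2 at (0,2)
Step 4: ant0:(2,0)->N->(1,0) | ant1:(0,2)->S->(1,2) | ant2:(1,2)->N->(0,2)
  grid max=3 at (0,2)
Step 5: ant0:(1,0)->S->(2,0) | ant1:(1,2)->N->(0,2) | ant2:(0,2)->S->(1,2)
  grid max=4 at (0,2)

(2,0) (0,2) (1,2)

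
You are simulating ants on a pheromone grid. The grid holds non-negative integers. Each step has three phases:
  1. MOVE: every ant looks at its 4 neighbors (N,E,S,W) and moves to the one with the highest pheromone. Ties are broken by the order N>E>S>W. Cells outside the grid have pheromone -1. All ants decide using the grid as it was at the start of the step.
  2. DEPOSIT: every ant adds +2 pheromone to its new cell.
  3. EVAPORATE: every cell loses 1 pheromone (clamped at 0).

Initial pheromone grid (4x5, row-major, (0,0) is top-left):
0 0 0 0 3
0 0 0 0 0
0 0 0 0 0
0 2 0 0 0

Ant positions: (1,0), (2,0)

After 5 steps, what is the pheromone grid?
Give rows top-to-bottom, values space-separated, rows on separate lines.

After step 1: ants at (0,0),(1,0)
  1 0 0 0 2
  1 0 0 0 0
  0 0 0 0 0
  0 1 0 0 0
After step 2: ants at (1,0),(0,0)
  2 0 0 0 1
  2 0 0 0 0
  0 0 0 0 0
  0 0 0 0 0
After step 3: ants at (0,0),(1,0)
  3 0 0 0 0
  3 0 0 0 0
  0 0 0 0 0
  0 0 0 0 0
After step 4: ants at (1,0),(0,0)
  4 0 0 0 0
  4 0 0 0 0
  0 0 0 0 0
  0 0 0 0 0
After step 5: ants at (0,0),(1,0)
  5 0 0 0 0
  5 0 0 0 0
  0 0 0 0 0
  0 0 0 0 0

5 0 0 0 0
5 0 0 0 0
0 0 0 0 0
0 0 0 0 0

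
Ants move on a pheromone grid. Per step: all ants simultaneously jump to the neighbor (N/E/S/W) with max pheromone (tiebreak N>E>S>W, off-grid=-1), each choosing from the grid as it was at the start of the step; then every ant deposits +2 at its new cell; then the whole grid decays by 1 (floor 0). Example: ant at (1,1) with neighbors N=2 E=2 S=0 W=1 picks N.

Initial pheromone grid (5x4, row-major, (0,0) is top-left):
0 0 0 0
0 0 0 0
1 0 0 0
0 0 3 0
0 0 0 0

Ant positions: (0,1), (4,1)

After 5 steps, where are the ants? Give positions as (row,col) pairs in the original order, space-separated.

Step 1: ant0:(0,1)->E->(0,2) | ant1:(4,1)->N->(3,1)
  grid max=2 at (3,2)
Step 2: ant0:(0,2)->E->(0,3) | ant1:(3,1)->E->(3,2)
  grid max=3 at (3,2)
Step 3: ant0:(0,3)->S->(1,3) | ant1:(3,2)->N->(2,2)
  grid max=2 at (3,2)
Step 4: ant0:(1,3)->N->(0,3) | ant1:(2,2)->S->(3,2)
  grid max=3 at (3,2)
Step 5: ant0:(0,3)->S->(1,3) | ant1:(3,2)->N->(2,2)
  grid max=2 at (3,2)

(1,3) (2,2)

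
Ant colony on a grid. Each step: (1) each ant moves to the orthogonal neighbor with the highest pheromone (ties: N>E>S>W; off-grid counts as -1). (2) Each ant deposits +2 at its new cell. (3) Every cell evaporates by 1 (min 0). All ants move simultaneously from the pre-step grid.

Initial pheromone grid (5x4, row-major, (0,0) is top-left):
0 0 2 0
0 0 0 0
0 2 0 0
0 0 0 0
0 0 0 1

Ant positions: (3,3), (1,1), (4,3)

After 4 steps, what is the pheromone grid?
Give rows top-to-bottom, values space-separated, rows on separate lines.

After step 1: ants at (4,3),(2,1),(3,3)
  0 0 1 0
  0 0 0 0
  0 3 0 0
  0 0 0 1
  0 0 0 2
After step 2: ants at (3,3),(1,1),(4,3)
  0 0 0 0
  0 1 0 0
  0 2 0 0
  0 0 0 2
  0 0 0 3
After step 3: ants at (4,3),(2,1),(3,3)
  0 0 0 0
  0 0 0 0
  0 3 0 0
  0 0 0 3
  0 0 0 4
After step 4: ants at (3,3),(1,1),(4,3)
  0 0 0 0
  0 1 0 0
  0 2 0 0
  0 0 0 4
  0 0 0 5

0 0 0 0
0 1 0 0
0 2 0 0
0 0 0 4
0 0 0 5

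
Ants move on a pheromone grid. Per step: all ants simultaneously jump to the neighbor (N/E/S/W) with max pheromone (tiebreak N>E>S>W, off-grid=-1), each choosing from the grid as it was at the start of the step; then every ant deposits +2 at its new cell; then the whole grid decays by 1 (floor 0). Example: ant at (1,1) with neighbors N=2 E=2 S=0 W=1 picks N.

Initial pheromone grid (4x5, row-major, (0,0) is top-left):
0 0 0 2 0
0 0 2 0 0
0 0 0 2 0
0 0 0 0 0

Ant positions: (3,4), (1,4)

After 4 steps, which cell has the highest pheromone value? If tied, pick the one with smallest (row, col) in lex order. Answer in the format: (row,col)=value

Step 1: ant0:(3,4)->N->(2,4) | ant1:(1,4)->N->(0,4)
  grid max=1 at (0,3)
Step 2: ant0:(2,4)->W->(2,3) | ant1:(0,4)->W->(0,3)
  grid max=2 at (0,3)
Step 3: ant0:(2,3)->N->(1,3) | ant1:(0,3)->E->(0,4)
  grid max=1 at (0,3)
Step 4: ant0:(1,3)->N->(0,3) | ant1:(0,4)->W->(0,3)
  grid max=4 at (0,3)
Final grid:
  0 0 0 4 0
  0 0 0 0 0
  0 0 0 0 0
  0 0 0 0 0
Max pheromone 4 at (0,3)

Answer: (0,3)=4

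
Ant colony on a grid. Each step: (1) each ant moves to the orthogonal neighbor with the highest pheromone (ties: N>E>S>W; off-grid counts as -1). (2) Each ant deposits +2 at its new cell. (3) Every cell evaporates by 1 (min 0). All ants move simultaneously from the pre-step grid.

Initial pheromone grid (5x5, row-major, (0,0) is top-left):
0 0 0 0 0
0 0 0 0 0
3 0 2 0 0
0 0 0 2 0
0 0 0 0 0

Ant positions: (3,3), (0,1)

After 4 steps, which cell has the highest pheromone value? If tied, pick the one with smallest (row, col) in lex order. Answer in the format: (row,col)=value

Answer: (3,3)=2

Derivation:
Step 1: ant0:(3,3)->N->(2,3) | ant1:(0,1)->E->(0,2)
  grid max=2 at (2,0)
Step 2: ant0:(2,3)->S->(3,3) | ant1:(0,2)->E->(0,3)
  grid max=2 at (3,3)
Step 3: ant0:(3,3)->N->(2,3) | ant1:(0,3)->E->(0,4)
  grid max=1 at (0,4)
Step 4: ant0:(2,3)->S->(3,3) | ant1:(0,4)->S->(1,4)
  grid max=2 at (3,3)
Final grid:
  0 0 0 0 0
  0 0 0 0 1
  0 0 0 0 0
  0 0 0 2 0
  0 0 0 0 0
Max pheromone 2 at (3,3)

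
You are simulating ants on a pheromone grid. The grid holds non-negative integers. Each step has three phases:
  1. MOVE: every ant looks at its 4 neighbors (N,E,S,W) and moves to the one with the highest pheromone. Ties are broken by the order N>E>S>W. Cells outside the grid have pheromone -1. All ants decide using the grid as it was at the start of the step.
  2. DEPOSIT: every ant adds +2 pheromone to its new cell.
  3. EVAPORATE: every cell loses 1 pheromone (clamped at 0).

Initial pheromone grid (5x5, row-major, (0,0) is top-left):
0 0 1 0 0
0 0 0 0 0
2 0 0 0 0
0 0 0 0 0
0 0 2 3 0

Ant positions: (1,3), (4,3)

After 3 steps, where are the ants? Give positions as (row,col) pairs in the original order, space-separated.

Step 1: ant0:(1,3)->N->(0,3) | ant1:(4,3)->W->(4,2)
  grid max=3 at (4,2)
Step 2: ant0:(0,3)->E->(0,4) | ant1:(4,2)->E->(4,3)
  grid max=3 at (4,3)
Step 3: ant0:(0,4)->S->(1,4) | ant1:(4,3)->W->(4,2)
  grid max=3 at (4,2)

(1,4) (4,2)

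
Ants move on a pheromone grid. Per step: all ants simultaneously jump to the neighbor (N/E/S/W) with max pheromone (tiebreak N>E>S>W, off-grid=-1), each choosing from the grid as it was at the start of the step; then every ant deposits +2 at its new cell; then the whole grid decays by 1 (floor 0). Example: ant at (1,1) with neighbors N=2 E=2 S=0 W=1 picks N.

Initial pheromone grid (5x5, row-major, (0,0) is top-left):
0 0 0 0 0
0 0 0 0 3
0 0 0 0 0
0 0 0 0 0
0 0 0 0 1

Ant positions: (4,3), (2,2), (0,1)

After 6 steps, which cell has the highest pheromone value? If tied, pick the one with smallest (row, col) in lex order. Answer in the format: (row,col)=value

Step 1: ant0:(4,3)->E->(4,4) | ant1:(2,2)->N->(1,2) | ant2:(0,1)->E->(0,2)
  grid max=2 at (1,4)
Step 2: ant0:(4,4)->N->(3,4) | ant1:(1,2)->N->(0,2) | ant2:(0,2)->S->(1,2)
  grid max=2 at (0,2)
Step 3: ant0:(3,4)->S->(4,4) | ant1:(0,2)->S->(1,2) | ant2:(1,2)->N->(0,2)
  grid max=3 at (0,2)
Step 4: ant0:(4,4)->N->(3,4) | ant1:(1,2)->N->(0,2) | ant2:(0,2)->S->(1,2)
  grid max=4 at (0,2)
Step 5: ant0:(3,4)->S->(4,4) | ant1:(0,2)->S->(1,2) | ant2:(1,2)->N->(0,2)
  grid max=5 at (0,2)
Step 6: ant0:(4,4)->N->(3,4) | ant1:(1,2)->N->(0,2) | ant2:(0,2)->S->(1,2)
  grid max=6 at (0,2)
Final grid:
  0 0 6 0 0
  0 0 6 0 0
  0 0 0 0 0
  0 0 0 0 1
  0 0 0 0 1
Max pheromone 6 at (0,2)

Answer: (0,2)=6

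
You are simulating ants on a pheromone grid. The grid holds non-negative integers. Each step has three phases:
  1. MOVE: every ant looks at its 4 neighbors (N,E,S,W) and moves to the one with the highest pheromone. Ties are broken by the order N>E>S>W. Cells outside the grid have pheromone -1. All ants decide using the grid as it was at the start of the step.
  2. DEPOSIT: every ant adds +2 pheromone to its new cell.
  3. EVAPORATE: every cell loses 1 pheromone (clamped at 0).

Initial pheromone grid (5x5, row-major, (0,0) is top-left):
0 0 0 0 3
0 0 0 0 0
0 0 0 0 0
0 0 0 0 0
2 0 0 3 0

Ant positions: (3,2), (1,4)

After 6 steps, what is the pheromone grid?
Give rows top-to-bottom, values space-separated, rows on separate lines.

After step 1: ants at (2,2),(0,4)
  0 0 0 0 4
  0 0 0 0 0
  0 0 1 0 0
  0 0 0 0 0
  1 0 0 2 0
After step 2: ants at (1,2),(1,4)
  0 0 0 0 3
  0 0 1 0 1
  0 0 0 0 0
  0 0 0 0 0
  0 0 0 1 0
After step 3: ants at (0,2),(0,4)
  0 0 1 0 4
  0 0 0 0 0
  0 0 0 0 0
  0 0 0 0 0
  0 0 0 0 0
After step 4: ants at (0,3),(1,4)
  0 0 0 1 3
  0 0 0 0 1
  0 0 0 0 0
  0 0 0 0 0
  0 0 0 0 0
After step 5: ants at (0,4),(0,4)
  0 0 0 0 6
  0 0 0 0 0
  0 0 0 0 0
  0 0 0 0 0
  0 0 0 0 0
After step 6: ants at (1,4),(1,4)
  0 0 0 0 5
  0 0 0 0 3
  0 0 0 0 0
  0 0 0 0 0
  0 0 0 0 0

0 0 0 0 5
0 0 0 0 3
0 0 0 0 0
0 0 0 0 0
0 0 0 0 0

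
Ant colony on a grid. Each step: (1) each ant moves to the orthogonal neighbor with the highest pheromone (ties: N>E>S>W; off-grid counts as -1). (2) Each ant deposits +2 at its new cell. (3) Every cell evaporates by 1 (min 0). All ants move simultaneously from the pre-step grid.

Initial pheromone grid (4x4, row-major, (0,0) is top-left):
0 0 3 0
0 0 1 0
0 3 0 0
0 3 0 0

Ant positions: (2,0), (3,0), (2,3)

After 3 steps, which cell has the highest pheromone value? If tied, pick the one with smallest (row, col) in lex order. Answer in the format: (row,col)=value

Answer: (2,1)=6

Derivation:
Step 1: ant0:(2,0)->E->(2,1) | ant1:(3,0)->E->(3,1) | ant2:(2,3)->N->(1,3)
  grid max=4 at (2,1)
Step 2: ant0:(2,1)->S->(3,1) | ant1:(3,1)->N->(2,1) | ant2:(1,3)->N->(0,3)
  grid max=5 at (2,1)
Step 3: ant0:(3,1)->N->(2,1) | ant1:(2,1)->S->(3,1) | ant2:(0,3)->W->(0,2)
  grid max=6 at (2,1)
Final grid:
  0 0 2 0
  0 0 0 0
  0 6 0 0
  0 6 0 0
Max pheromone 6 at (2,1)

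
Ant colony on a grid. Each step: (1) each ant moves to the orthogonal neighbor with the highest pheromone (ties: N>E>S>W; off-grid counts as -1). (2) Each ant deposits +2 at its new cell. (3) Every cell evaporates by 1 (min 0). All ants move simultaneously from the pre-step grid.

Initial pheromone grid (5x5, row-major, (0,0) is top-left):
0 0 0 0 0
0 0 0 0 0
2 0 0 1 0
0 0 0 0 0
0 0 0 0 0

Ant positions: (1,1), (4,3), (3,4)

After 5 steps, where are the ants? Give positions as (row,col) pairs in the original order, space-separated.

Step 1: ant0:(1,1)->N->(0,1) | ant1:(4,3)->N->(3,3) | ant2:(3,4)->N->(2,4)
  grid max=1 at (0,1)
Step 2: ant0:(0,1)->E->(0,2) | ant1:(3,3)->N->(2,3) | ant2:(2,4)->N->(1,4)
  grid max=1 at (0,2)
Step 3: ant0:(0,2)->E->(0,3) | ant1:(2,3)->N->(1,3) | ant2:(1,4)->N->(0,4)
  grid max=1 at (0,3)
Step 4: ant0:(0,3)->E->(0,4) | ant1:(1,3)->N->(0,3) | ant2:(0,4)->W->(0,3)
  grid max=4 at (0,3)
Step 5: ant0:(0,4)->W->(0,3) | ant1:(0,3)->E->(0,4) | ant2:(0,3)->E->(0,4)
  grid max=5 at (0,3)

(0,3) (0,4) (0,4)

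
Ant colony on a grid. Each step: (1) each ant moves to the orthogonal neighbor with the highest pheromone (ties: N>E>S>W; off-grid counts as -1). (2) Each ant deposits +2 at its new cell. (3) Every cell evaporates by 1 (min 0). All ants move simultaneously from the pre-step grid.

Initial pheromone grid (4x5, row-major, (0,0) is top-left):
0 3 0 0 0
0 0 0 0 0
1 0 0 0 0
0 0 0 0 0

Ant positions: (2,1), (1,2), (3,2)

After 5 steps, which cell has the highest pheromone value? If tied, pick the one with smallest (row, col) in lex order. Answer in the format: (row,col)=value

Answer: (0,2)=5

Derivation:
Step 1: ant0:(2,1)->W->(2,0) | ant1:(1,2)->N->(0,2) | ant2:(3,2)->N->(2,2)
  grid max=2 at (0,1)
Step 2: ant0:(2,0)->N->(1,0) | ant1:(0,2)->W->(0,1) | ant2:(2,2)->N->(1,2)
  grid max=3 at (0,1)
Step 3: ant0:(1,0)->S->(2,0) | ant1:(0,1)->E->(0,2) | ant2:(1,2)->N->(0,2)
  grid max=3 at (0,2)
Step 4: ant0:(2,0)->N->(1,0) | ant1:(0,2)->W->(0,1) | ant2:(0,2)->W->(0,1)
  grid max=5 at (0,1)
Step 5: ant0:(1,0)->S->(2,0) | ant1:(0,1)->E->(0,2) | ant2:(0,1)->E->(0,2)
  grid max=5 at (0,2)
Final grid:
  0 4 5 0 0
  0 0 0 0 0
  2 0 0 0 0
  0 0 0 0 0
Max pheromone 5 at (0,2)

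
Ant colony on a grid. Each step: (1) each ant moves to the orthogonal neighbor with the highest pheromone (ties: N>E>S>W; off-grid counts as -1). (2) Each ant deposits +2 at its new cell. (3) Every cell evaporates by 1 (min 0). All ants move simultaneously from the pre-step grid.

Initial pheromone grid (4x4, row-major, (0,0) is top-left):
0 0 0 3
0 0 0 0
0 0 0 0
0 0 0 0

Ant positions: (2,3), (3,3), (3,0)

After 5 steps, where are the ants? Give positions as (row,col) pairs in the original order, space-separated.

Step 1: ant0:(2,3)->N->(1,3) | ant1:(3,3)->N->(2,3) | ant2:(3,0)->N->(2,0)
  grid max=2 at (0,3)
Step 2: ant0:(1,3)->N->(0,3) | ant1:(2,3)->N->(1,3) | ant2:(2,0)->N->(1,0)
  grid max=3 at (0,3)
Step 3: ant0:(0,3)->S->(1,3) | ant1:(1,3)->N->(0,3) | ant2:(1,0)->N->(0,0)
  grid max=4 at (0,3)
Step 4: ant0:(1,3)->N->(0,3) | ant1:(0,3)->S->(1,3) | ant2:(0,0)->E->(0,1)
  grid max=5 at (0,3)
Step 5: ant0:(0,3)->S->(1,3) | ant1:(1,3)->N->(0,3) | ant2:(0,1)->E->(0,2)
  grid max=6 at (0,3)

(1,3) (0,3) (0,2)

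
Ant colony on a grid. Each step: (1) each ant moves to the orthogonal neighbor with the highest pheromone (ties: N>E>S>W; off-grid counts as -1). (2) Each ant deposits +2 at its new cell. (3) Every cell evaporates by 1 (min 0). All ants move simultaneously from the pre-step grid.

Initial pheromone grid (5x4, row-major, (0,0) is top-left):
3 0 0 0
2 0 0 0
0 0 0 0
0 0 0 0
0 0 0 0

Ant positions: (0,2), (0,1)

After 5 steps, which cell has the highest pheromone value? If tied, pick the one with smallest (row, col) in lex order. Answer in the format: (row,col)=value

Answer: (0,0)=4

Derivation:
Step 1: ant0:(0,2)->E->(0,3) | ant1:(0,1)->W->(0,0)
  grid max=4 at (0,0)
Step 2: ant0:(0,3)->S->(1,3) | ant1:(0,0)->S->(1,0)
  grid max=3 at (0,0)
Step 3: ant0:(1,3)->N->(0,3) | ant1:(1,0)->N->(0,0)
  grid max=4 at (0,0)
Step 4: ant0:(0,3)->S->(1,3) | ant1:(0,0)->S->(1,0)
  grid max=3 at (0,0)
Step 5: ant0:(1,3)->N->(0,3) | ant1:(1,0)->N->(0,0)
  grid max=4 at (0,0)
Final grid:
  4 0 0 1
  1 0 0 0
  0 0 0 0
  0 0 0 0
  0 0 0 0
Max pheromone 4 at (0,0)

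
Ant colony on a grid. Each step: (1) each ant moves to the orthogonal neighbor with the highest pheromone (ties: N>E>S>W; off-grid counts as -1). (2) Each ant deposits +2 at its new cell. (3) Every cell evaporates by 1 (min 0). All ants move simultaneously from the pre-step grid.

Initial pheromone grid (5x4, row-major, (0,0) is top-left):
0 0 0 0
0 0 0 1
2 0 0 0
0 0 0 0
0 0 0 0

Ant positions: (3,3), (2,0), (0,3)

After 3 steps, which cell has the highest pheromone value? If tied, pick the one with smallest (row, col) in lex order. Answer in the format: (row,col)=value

Step 1: ant0:(3,3)->N->(2,3) | ant1:(2,0)->N->(1,0) | ant2:(0,3)->S->(1,3)
  grid max=2 at (1,3)
Step 2: ant0:(2,3)->N->(1,3) | ant1:(1,0)->S->(2,0) | ant2:(1,3)->S->(2,3)
  grid max=3 at (1,3)
Step 3: ant0:(1,3)->S->(2,3) | ant1:(2,0)->N->(1,0) | ant2:(2,3)->N->(1,3)
  grid max=4 at (1,3)
Final grid:
  0 0 0 0
  1 0 0 4
  1 0 0 3
  0 0 0 0
  0 0 0 0
Max pheromone 4 at (1,3)

Answer: (1,3)=4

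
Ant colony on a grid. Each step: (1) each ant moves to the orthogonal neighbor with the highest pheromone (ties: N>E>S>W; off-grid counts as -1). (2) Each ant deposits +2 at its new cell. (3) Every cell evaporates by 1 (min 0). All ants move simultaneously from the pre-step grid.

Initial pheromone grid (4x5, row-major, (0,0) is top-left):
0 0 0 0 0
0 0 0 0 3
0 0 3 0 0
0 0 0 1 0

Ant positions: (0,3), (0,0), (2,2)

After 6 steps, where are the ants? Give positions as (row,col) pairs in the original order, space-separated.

Step 1: ant0:(0,3)->E->(0,4) | ant1:(0,0)->E->(0,1) | ant2:(2,2)->N->(1,2)
  grid max=2 at (1,4)
Step 2: ant0:(0,4)->S->(1,4) | ant1:(0,1)->E->(0,2) | ant2:(1,2)->S->(2,2)
  grid max=3 at (1,4)
Step 3: ant0:(1,4)->N->(0,4) | ant1:(0,2)->E->(0,3) | ant2:(2,2)->N->(1,2)
  grid max=2 at (1,4)
Step 4: ant0:(0,4)->S->(1,4) | ant1:(0,3)->E->(0,4) | ant2:(1,2)->S->(2,2)
  grid max=3 at (1,4)
Step 5: ant0:(1,4)->N->(0,4) | ant1:(0,4)->S->(1,4) | ant2:(2,2)->N->(1,2)
  grid max=4 at (1,4)
Step 6: ant0:(0,4)->S->(1,4) | ant1:(1,4)->N->(0,4) | ant2:(1,2)->S->(2,2)
  grid max=5 at (1,4)

(1,4) (0,4) (2,2)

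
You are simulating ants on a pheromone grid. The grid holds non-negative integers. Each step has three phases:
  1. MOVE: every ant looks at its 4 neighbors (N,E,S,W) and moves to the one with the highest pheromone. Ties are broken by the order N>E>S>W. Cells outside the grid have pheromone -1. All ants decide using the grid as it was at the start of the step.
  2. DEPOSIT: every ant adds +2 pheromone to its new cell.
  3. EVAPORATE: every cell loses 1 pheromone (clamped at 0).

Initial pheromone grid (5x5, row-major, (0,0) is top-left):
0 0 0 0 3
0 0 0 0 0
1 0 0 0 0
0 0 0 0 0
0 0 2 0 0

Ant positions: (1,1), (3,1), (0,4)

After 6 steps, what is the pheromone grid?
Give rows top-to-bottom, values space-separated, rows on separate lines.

After step 1: ants at (0,1),(2,1),(1,4)
  0 1 0 0 2
  0 0 0 0 1
  0 1 0 0 0
  0 0 0 0 0
  0 0 1 0 0
After step 2: ants at (0,2),(1,1),(0,4)
  0 0 1 0 3
  0 1 0 0 0
  0 0 0 0 0
  0 0 0 0 0
  0 0 0 0 0
After step 3: ants at (0,3),(0,1),(1,4)
  0 1 0 1 2
  0 0 0 0 1
  0 0 0 0 0
  0 0 0 0 0
  0 0 0 0 0
After step 4: ants at (0,4),(0,2),(0,4)
  0 0 1 0 5
  0 0 0 0 0
  0 0 0 0 0
  0 0 0 0 0
  0 0 0 0 0
After step 5: ants at (1,4),(0,3),(1,4)
  0 0 0 1 4
  0 0 0 0 3
  0 0 0 0 0
  0 0 0 0 0
  0 0 0 0 0
After step 6: ants at (0,4),(0,4),(0,4)
  0 0 0 0 9
  0 0 0 0 2
  0 0 0 0 0
  0 0 0 0 0
  0 0 0 0 0

0 0 0 0 9
0 0 0 0 2
0 0 0 0 0
0 0 0 0 0
0 0 0 0 0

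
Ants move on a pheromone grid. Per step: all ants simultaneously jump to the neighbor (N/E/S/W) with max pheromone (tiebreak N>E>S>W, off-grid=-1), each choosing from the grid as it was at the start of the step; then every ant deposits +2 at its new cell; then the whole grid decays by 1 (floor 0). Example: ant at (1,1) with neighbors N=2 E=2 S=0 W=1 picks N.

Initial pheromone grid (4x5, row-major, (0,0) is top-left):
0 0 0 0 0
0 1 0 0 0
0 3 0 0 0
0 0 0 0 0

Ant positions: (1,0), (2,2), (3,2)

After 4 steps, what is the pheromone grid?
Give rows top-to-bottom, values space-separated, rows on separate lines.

After step 1: ants at (1,1),(2,1),(2,2)
  0 0 0 0 0
  0 2 0 0 0
  0 4 1 0 0
  0 0 0 0 0
After step 2: ants at (2,1),(1,1),(2,1)
  0 0 0 0 0
  0 3 0 0 0
  0 7 0 0 0
  0 0 0 0 0
After step 3: ants at (1,1),(2,1),(1,1)
  0 0 0 0 0
  0 6 0 0 0
  0 8 0 0 0
  0 0 0 0 0
After step 4: ants at (2,1),(1,1),(2,1)
  0 0 0 0 0
  0 7 0 0 0
  0 11 0 0 0
  0 0 0 0 0

0 0 0 0 0
0 7 0 0 0
0 11 0 0 0
0 0 0 0 0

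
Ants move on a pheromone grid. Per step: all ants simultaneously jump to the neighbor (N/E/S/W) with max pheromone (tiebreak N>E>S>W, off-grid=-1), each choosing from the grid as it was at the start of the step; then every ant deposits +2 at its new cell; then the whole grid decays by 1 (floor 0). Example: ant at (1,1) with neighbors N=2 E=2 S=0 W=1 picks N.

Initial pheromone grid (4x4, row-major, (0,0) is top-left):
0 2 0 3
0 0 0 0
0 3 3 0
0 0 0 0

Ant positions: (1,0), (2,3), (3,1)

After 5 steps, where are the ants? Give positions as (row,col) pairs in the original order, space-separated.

Step 1: ant0:(1,0)->N->(0,0) | ant1:(2,3)->W->(2,2) | ant2:(3,1)->N->(2,1)
  grid max=4 at (2,1)
Step 2: ant0:(0,0)->E->(0,1) | ant1:(2,2)->W->(2,1) | ant2:(2,1)->E->(2,2)
  grid max=5 at (2,1)
Step 3: ant0:(0,1)->E->(0,2) | ant1:(2,1)->E->(2,2) | ant2:(2,2)->W->(2,1)
  grid max=6 at (2,1)
Step 4: ant0:(0,2)->W->(0,1) | ant1:(2,2)->W->(2,1) | ant2:(2,1)->E->(2,2)
  grid max=7 at (2,1)
Step 5: ant0:(0,1)->E->(0,2) | ant1:(2,1)->E->(2,2) | ant2:(2,2)->W->(2,1)
  grid max=8 at (2,1)

(0,2) (2,2) (2,1)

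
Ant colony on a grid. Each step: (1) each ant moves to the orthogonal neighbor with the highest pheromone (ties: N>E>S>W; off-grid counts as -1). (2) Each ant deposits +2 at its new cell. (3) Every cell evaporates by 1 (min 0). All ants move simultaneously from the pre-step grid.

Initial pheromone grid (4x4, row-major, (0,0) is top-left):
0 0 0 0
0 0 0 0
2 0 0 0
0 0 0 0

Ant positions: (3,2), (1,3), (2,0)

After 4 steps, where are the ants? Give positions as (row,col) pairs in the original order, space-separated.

Step 1: ant0:(3,2)->N->(2,2) | ant1:(1,3)->N->(0,3) | ant2:(2,0)->N->(1,0)
  grid max=1 at (0,3)
Step 2: ant0:(2,2)->N->(1,2) | ant1:(0,3)->S->(1,3) | ant2:(1,0)->S->(2,0)
  grid max=2 at (2,0)
Step 3: ant0:(1,2)->E->(1,3) | ant1:(1,3)->W->(1,2) | ant2:(2,0)->N->(1,0)
  grid max=2 at (1,2)
Step 4: ant0:(1,3)->W->(1,2) | ant1:(1,2)->E->(1,3) | ant2:(1,0)->S->(2,0)
  grid max=3 at (1,2)

(1,2) (1,3) (2,0)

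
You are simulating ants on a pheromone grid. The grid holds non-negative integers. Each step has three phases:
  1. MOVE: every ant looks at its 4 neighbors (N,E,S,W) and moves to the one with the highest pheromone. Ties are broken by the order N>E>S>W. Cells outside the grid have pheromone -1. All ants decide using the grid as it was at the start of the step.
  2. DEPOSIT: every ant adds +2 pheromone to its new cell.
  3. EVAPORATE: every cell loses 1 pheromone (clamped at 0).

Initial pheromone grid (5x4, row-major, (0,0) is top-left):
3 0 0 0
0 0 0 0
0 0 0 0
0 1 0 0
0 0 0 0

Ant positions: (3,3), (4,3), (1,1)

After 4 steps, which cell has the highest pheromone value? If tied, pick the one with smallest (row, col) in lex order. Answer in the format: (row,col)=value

Answer: (2,3)=4

Derivation:
Step 1: ant0:(3,3)->N->(2,3) | ant1:(4,3)->N->(3,3) | ant2:(1,1)->N->(0,1)
  grid max=2 at (0,0)
Step 2: ant0:(2,3)->S->(3,3) | ant1:(3,3)->N->(2,3) | ant2:(0,1)->W->(0,0)
  grid max=3 at (0,0)
Step 3: ant0:(3,3)->N->(2,3) | ant1:(2,3)->S->(3,3) | ant2:(0,0)->E->(0,1)
  grid max=3 at (2,3)
Step 4: ant0:(2,3)->S->(3,3) | ant1:(3,3)->N->(2,3) | ant2:(0,1)->W->(0,0)
  grid max=4 at (2,3)
Final grid:
  3 0 0 0
  0 0 0 0
  0 0 0 4
  0 0 0 4
  0 0 0 0
Max pheromone 4 at (2,3)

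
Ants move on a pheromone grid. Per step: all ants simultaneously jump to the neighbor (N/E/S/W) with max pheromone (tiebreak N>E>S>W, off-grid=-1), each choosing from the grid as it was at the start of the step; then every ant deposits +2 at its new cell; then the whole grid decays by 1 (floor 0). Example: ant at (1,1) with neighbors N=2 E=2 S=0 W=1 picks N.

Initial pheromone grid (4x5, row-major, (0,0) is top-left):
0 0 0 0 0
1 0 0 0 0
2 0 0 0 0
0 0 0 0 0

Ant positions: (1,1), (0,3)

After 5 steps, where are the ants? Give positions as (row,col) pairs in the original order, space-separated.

Step 1: ant0:(1,1)->W->(1,0) | ant1:(0,3)->E->(0,4)
  grid max=2 at (1,0)
Step 2: ant0:(1,0)->S->(2,0) | ant1:(0,4)->S->(1,4)
  grid max=2 at (2,0)
Step 3: ant0:(2,0)->N->(1,0) | ant1:(1,4)->N->(0,4)
  grid max=2 at (1,0)
Step 4: ant0:(1,0)->S->(2,0) | ant1:(0,4)->S->(1,4)
  grid max=2 at (2,0)
Step 5: ant0:(2,0)->N->(1,0) | ant1:(1,4)->N->(0,4)
  grid max=2 at (1,0)

(1,0) (0,4)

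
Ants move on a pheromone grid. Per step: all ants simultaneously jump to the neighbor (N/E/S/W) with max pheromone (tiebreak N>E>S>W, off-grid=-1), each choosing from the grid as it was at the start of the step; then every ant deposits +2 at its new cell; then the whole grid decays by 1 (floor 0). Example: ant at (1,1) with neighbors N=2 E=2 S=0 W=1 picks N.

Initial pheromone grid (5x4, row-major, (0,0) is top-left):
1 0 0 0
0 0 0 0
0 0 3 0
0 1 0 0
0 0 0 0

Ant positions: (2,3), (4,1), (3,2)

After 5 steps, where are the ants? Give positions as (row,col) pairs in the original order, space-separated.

Step 1: ant0:(2,3)->W->(2,2) | ant1:(4,1)->N->(3,1) | ant2:(3,2)->N->(2,2)
  grid max=6 at (2,2)
Step 2: ant0:(2,2)->N->(1,2) | ant1:(3,1)->N->(2,1) | ant2:(2,2)->N->(1,2)
  grid max=5 at (2,2)
Step 3: ant0:(1,2)->S->(2,2) | ant1:(2,1)->E->(2,2) | ant2:(1,2)->S->(2,2)
  grid max=10 at (2,2)
Step 4: ant0:(2,2)->N->(1,2) | ant1:(2,2)->N->(1,2) | ant2:(2,2)->N->(1,2)
  grid max=9 at (2,2)
Step 5: ant0:(1,2)->S->(2,2) | ant1:(1,2)->S->(2,2) | ant2:(1,2)->S->(2,2)
  grid max=14 at (2,2)

(2,2) (2,2) (2,2)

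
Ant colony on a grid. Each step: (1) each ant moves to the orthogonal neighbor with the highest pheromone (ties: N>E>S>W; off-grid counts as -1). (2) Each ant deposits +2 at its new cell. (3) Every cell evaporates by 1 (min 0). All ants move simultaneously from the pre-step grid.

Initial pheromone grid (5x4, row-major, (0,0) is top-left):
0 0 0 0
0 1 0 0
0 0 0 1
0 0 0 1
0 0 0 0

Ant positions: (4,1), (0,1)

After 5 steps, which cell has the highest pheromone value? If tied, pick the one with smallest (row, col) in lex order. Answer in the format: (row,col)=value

Answer: (1,1)=6

Derivation:
Step 1: ant0:(4,1)->N->(3,1) | ant1:(0,1)->S->(1,1)
  grid max=2 at (1,1)
Step 2: ant0:(3,1)->N->(2,1) | ant1:(1,1)->N->(0,1)
  grid max=1 at (0,1)
Step 3: ant0:(2,1)->N->(1,1) | ant1:(0,1)->S->(1,1)
  grid max=4 at (1,1)
Step 4: ant0:(1,1)->N->(0,1) | ant1:(1,1)->N->(0,1)
  grid max=3 at (0,1)
Step 5: ant0:(0,1)->S->(1,1) | ant1:(0,1)->S->(1,1)
  grid max=6 at (1,1)
Final grid:
  0 2 0 0
  0 6 0 0
  0 0 0 0
  0 0 0 0
  0 0 0 0
Max pheromone 6 at (1,1)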